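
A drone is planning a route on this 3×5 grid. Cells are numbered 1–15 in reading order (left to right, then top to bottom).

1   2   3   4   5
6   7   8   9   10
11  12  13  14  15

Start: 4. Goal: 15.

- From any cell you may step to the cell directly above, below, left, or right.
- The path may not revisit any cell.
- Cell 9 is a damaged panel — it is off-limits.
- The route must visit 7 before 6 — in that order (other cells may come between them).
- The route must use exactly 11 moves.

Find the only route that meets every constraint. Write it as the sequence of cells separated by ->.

4 -> 3 -> 8 -> 7 -> 2 -> 1 -> 6 -> 11 -> 12 -> 13 -> 14 -> 15

The waypoints must appear in the order 7, 6, with no cell reused.
Route from 4: left to 3, down to 8, left to 7, up to 2, left to 1, 2× down (reaching 11), 4× right (reaching 15) — 11 moves in all.
Check: order respected (7 at step 3, 6 at step 6); 11 moves as required.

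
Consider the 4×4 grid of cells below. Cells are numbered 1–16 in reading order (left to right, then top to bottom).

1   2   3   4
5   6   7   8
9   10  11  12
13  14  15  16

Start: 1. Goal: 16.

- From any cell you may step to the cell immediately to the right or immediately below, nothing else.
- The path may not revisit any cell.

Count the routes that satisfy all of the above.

A right/down-only route from 1 to 16 makes exactly 3 down-moves and 3 right-moves in some order.
With no other constraints that would be C(6,3) = 20 routes.
That gives 20 routes.

20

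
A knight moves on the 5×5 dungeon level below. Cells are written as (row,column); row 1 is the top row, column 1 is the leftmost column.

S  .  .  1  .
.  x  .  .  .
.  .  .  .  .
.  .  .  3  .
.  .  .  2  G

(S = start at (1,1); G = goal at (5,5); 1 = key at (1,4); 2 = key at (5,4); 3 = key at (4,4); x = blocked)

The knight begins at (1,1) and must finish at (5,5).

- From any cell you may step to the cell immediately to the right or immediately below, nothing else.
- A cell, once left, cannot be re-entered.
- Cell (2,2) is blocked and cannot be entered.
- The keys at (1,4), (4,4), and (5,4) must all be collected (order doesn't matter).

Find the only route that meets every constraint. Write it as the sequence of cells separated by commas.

Moves only go right or down, so the column and row indices never decrease.
Route from (1,1): right 3 to (1,4), down 4 to (5,4), right 1 to (5,5) — 8 moves in all.
Check: all required cells visited.

(1,1), (1,2), (1,3), (1,4), (2,4), (3,4), (4,4), (5,4), (5,5)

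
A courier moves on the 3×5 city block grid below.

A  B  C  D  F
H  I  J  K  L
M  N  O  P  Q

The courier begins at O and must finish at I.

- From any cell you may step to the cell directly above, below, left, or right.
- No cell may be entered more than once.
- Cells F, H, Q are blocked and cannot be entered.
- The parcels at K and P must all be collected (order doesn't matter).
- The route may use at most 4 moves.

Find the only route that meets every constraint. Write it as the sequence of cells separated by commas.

The 4-move cap with required stops at K, P leaves no slack for detours.
Route from O: right to P, up to K, 2× left (reaching I) — 4 moves in all.
Check: all required cells visited; 4 ≤ 4 moves.

O, P, K, J, I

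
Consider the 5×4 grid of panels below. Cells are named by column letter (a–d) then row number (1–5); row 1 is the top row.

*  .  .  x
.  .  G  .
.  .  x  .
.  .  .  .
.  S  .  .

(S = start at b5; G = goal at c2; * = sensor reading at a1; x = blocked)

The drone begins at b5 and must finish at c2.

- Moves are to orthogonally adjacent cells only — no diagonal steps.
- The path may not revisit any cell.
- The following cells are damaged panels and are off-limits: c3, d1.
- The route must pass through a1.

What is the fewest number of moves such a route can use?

8

Any route passes through a1 somewhere between b5 and c2. Summing Manhattan distances along the two legs (b5 → a1 → c2) gives a lower bound of 5 + 3 = 8 moves.
A route of 8 moves achieves this: b5 → b4 → b3 → b2 → a2 → a1 → b1 → c1 → c2.
Since 8 matches the lower bound, it is optimal.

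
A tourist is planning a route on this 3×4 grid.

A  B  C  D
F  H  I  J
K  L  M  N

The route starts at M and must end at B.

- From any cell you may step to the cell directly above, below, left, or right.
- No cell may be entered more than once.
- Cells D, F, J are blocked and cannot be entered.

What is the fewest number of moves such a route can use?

The Manhattan distance from M to B is |3−1| + |3−2| = 3, so at least 3 moves are needed.
A route of 3 moves achieves this: M → I → C → B.
Since 3 matches the lower bound, it is optimal.

3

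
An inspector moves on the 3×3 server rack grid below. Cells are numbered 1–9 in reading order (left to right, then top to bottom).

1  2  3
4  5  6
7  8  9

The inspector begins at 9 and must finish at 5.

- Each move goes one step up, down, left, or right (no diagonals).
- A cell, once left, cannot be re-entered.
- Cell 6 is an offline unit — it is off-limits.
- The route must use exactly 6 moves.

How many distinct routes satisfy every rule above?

1

Need simple routes of exactly 6 moves from 9 to 5 (Manhattan distance 2, so 2 moves are spent on a detour and 2 undoing it).
Enumerating: 9 8 7 4 1 2 5.
That gives 1 route.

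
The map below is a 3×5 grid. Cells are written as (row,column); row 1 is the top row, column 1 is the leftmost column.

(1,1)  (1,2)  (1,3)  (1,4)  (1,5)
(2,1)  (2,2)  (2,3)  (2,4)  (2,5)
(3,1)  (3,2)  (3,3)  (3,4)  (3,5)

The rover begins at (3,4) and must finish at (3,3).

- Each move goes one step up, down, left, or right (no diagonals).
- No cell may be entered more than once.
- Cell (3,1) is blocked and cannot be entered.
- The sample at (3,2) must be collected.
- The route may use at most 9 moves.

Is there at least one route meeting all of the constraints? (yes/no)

yes

One route that works: (3,4) → (2,4) → (2,3) → (2,2) → (3,2) → (3,3).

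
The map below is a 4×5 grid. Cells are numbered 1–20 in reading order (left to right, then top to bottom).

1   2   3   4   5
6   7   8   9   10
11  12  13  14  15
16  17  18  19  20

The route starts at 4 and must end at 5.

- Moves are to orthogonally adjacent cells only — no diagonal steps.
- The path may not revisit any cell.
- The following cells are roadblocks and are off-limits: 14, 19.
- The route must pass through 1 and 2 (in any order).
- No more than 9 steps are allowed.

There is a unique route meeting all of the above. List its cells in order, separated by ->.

Any route must reach 1 and 2 and still end at 5 within 9 moves, so the order of the required stops is forced.
Route from 4: left 3 to 1, down 1 to 6, right 4 to 10, up 1 to 5 — 9 moves in all.
Check: all required cells visited; 9 ≤ 9 moves.

4 -> 3 -> 2 -> 1 -> 6 -> 7 -> 8 -> 9 -> 10 -> 5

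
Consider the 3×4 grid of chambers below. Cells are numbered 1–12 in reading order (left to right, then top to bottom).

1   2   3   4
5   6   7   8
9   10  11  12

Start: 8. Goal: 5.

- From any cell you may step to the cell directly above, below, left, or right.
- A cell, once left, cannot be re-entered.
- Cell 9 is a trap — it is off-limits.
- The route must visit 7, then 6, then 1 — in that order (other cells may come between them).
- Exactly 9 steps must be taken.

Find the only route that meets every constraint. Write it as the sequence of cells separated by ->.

8 -> 4 -> 3 -> 7 -> 11 -> 10 -> 6 -> 2 -> 1 -> 5

The waypoints must appear in the order 7, 6, 1, with no cell reused.
Route from 8: up 1 to 4, left 1 to 3, down 2 to 11, left 1 to 10, up 2 to 2, left 1 to 1, down 1 to 5 — 9 moves in all.
Check: order respected (7 at step 3, 6 at step 6, 1 at step 8); 9 moves as required.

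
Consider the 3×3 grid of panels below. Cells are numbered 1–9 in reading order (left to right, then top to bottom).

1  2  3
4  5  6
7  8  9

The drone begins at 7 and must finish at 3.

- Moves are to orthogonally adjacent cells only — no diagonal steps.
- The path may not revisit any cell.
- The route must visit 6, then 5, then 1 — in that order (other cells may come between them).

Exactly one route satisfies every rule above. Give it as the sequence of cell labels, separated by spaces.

7 8 9 6 5 4 1 2 3

The waypoints must appear in the order 6, 5, 1, with no cell reused.
Route from 7: 2× right (reaching 9), up to 6, 2× left (reaching 4), up to 1, 2× right (reaching 3) — 8 moves in all.
Check: order respected (6 at step 3, 5 at step 4, 1 at step 6).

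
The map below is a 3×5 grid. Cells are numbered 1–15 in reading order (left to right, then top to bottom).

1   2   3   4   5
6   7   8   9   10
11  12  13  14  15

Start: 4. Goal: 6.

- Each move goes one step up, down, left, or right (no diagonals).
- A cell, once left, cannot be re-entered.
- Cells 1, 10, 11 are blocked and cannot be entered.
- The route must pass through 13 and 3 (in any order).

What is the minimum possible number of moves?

6

Any route passes through 13 and 3 in some order between 4 and 6. Summing Manhattan distances along each leg and taking the cheapest ordering (4 → 3 → 13 → 6) gives a lower bound of 1 + 2 + 3 = 6 moves.
A route of 6 moves achieves this: 4 → 3 → 8 → 13 → 12 → 7 → 6.
Since 6 matches the lower bound, it is optimal.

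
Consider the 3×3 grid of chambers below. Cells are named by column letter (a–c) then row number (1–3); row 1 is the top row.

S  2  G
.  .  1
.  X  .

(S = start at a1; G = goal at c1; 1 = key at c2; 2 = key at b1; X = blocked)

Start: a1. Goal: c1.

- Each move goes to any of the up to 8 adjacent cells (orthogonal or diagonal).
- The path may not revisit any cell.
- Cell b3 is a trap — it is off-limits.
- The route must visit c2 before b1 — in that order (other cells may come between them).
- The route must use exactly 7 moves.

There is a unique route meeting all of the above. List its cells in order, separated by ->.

a1 -> a2 -> a3 -> b2 -> c3 -> c2 -> b1 -> c1

The waypoints must appear in the order c2, b1, with no cell reused.
Route from a1: down 2 to a3, up-right 1 to b2, down-right 1 to c3, up 1 to c2, up-left 1 to b1, right 1 to c1 — 7 moves in all.
Check: order respected (1 at step 5, 2 at step 6); 7 moves as required.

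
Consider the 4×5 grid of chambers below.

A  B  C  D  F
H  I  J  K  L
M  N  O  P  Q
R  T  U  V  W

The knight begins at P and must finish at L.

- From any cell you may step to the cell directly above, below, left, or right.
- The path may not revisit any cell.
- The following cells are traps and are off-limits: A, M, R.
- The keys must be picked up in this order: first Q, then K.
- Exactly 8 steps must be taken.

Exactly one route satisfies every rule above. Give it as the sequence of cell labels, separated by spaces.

The waypoints must appear in the order Q, K, with no cell reused.
Route from P: right 1 to Q, down 1 to W, left 2 to U, up 2 to J, right 2 to L — 8 moves in all.
Check: order respected (Q at step 1, K at step 7); 8 moves as required.

P Q W V U O J K L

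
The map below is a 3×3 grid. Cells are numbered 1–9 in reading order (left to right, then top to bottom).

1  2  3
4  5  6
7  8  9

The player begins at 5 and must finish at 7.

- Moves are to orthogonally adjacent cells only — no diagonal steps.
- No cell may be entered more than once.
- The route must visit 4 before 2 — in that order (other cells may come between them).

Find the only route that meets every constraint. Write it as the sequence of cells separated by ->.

5 -> 4 -> 1 -> 2 -> 3 -> 6 -> 9 -> 8 -> 7

The waypoints must appear in the order 4, 2, with no cell reused.
Route from 5: left to 4, up to 1, 2× right (reaching 3), 2× down (reaching 9), 2× left (reaching 7) — 8 moves in all.
Check: order respected (4 at step 1, 2 at step 3).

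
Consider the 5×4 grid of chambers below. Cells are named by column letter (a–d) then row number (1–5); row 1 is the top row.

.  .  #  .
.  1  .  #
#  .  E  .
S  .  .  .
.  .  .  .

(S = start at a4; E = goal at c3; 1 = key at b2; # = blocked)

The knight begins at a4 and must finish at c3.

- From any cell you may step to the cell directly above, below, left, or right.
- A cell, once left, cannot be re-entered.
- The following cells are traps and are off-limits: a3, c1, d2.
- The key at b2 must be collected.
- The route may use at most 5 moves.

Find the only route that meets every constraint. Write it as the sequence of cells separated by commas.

a4, b4, b3, b2, c2, c3

The 5-move cap with required stops at b2 leaves no slack for detours.
Route from a4: right 1 to b4, up 2 to b2, right 1 to c2, down 1 to c3 — 5 moves in all.
Check: all required cells visited; 5 ≤ 5 moves.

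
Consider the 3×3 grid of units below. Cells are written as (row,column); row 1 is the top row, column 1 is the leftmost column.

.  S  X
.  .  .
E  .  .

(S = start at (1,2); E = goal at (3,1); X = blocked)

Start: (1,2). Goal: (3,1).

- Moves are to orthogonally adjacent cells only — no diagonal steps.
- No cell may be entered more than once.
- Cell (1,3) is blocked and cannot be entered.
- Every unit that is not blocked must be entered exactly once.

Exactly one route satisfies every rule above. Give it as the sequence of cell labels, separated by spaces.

(1,2) (1,1) (2,1) (2,2) (2,3) (3,3) (3,2) (3,1)

Need to visit all 8 open cells exactly once, starting at (1,2) and ending at (3,1).
Route from (1,2): left 1 to (1,1), down 1 to (2,1), right 2 to (2,3), down 1 to (3,3), left 2 to (3,1) — 7 moves in all.
Check: all 8 open cells covered.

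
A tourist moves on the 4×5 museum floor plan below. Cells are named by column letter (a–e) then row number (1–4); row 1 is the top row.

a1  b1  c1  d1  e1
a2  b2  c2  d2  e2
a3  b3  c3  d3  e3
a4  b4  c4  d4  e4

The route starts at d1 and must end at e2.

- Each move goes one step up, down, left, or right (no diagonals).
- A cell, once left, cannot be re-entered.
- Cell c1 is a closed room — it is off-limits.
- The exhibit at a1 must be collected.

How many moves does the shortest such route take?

Any route passes through a1 somewhere between d1 and e2. Summing Manhattan distances along the two legs (d1 → a1 → e2) gives a lower bound of 3 + 5 = 8 moves.
That bound ignores the blocked cells. Measuring each leg by the fewest moves that actually steer around them (d1→a1: 5; a1→e2: 5) raises the lower bound to 10.
The shortest route satisfying every rule uses 12 moves: d1 → d2 → c2 → b2 → b1 → a1 → a2 → a3 → b3 → c3 → d3 → e3 → e2.
The no-revisit rule (legs can't share cells) pushes the minimum above the 10-move bound; an exhaustive check rules out every length from 10 to 11, leaving 12 as the minimum.

12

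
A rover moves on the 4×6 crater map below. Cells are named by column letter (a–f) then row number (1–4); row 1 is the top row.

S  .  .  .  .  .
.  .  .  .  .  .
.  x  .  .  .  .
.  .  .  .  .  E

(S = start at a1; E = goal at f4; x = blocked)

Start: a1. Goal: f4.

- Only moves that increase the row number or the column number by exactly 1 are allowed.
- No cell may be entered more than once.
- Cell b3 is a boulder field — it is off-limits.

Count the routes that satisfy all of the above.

41

A right/down-only route from a1 to f4 makes exactly 3 down-moves and 5 right-moves in some order.
With no other constraints that would be C(8,3) = 56 routes.
Subtract routes through each blocked cell (inclusion–exclusion for overlaps): − through b3: 15 → 41.
That gives 41 routes.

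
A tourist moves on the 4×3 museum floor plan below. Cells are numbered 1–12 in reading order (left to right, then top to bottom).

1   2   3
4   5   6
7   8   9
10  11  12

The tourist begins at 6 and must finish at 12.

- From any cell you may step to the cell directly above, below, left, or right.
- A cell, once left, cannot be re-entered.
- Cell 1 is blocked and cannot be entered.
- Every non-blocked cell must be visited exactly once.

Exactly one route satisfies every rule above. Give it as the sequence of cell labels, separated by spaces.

Need to visit all 11 open cells exactly once, starting at 6 and ending at 12.
Cell 3 has only two open neighbours (6 and 2), so the path must pass straight through it: one of those is the cell it's entered from and the other is where it exits.
Route from 6: up to 3, left to 2, down to 5, left to 4, 2× down (reaching 10), right to 11, up to 8, right to 9, down to 12 — 10 moves in all.
Check: all 11 open cells covered.

6 3 2 5 4 7 10 11 8 9 12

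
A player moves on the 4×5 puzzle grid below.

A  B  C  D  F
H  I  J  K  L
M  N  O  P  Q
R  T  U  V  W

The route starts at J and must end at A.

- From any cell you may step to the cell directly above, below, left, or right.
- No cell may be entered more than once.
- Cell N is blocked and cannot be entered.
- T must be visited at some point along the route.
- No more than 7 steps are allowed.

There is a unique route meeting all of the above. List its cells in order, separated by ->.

The 7-move cap with required stops at T leaves no slack for detours.
Route from J: 2× down (reaching U), 2× left (reaching R), 3× up (reaching A) — 7 moves in all.
Check: all required cells visited; 7 ≤ 7 moves.

J -> O -> U -> T -> R -> M -> H -> A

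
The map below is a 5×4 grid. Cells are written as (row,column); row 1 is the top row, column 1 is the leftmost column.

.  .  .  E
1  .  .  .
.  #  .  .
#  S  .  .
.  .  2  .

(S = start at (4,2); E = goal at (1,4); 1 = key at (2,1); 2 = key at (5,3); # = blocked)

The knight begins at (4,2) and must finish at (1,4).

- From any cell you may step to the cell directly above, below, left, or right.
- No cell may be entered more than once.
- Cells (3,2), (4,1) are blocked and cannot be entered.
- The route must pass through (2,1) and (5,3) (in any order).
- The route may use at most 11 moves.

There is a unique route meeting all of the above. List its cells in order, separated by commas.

(4,2), (5,2), (5,3), (4,3), (3,3), (2,3), (2,2), (2,1), (1,1), (1,2), (1,3), (1,4)

The 11-move cap with required stops at (2,1), (5,3) leaves no slack for detours.
Route from (4,2): down 1 to (5,2), right 1 to (5,3), up 3 to (2,3), left 2 to (2,1), up 1 to (1,1), right 3 to (1,4) — 11 moves in all.
Check: all required cells visited; 11 ≤ 11 moves.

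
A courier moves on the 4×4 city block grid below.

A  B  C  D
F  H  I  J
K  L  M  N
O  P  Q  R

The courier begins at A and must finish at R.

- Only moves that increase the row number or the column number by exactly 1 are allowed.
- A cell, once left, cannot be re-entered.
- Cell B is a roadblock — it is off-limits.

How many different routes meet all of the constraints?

10

A right/down-only route from A to R makes exactly 3 down-moves and 3 right-moves in some order.
With no other constraints that would be C(6,3) = 20 routes.
Subtract routes through each blocked cell (inclusion–exclusion for overlaps): − through B: 10 → 10.
That gives 10 routes.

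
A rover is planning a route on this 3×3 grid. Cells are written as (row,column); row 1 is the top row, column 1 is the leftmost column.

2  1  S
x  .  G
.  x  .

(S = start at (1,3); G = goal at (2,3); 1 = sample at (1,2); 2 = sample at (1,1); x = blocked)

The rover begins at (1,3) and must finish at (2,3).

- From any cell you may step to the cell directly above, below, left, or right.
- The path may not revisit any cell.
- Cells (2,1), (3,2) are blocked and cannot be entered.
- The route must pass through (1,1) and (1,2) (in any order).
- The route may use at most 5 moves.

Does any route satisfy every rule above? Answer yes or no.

(1,1) must be visited but has only one open neighbour ((1,2)), and it is neither the start nor the goal — the route would have to enter and leave through (1,2), re-entering it.

no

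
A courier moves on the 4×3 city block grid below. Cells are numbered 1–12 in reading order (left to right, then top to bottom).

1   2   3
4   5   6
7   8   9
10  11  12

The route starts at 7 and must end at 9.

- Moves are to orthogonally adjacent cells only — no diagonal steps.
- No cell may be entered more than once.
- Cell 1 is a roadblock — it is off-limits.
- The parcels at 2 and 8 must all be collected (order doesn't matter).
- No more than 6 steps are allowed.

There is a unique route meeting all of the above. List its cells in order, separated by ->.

Any route must reach 2 and 8 and still end at 9 within 6 moves, so the order of the required stops is forced.
Route from 7: right to 8, 2× up (reaching 2), right to 3, 2× down (reaching 9) — 6 moves in all.
Check: all required cells visited; 6 ≤ 6 moves.

7 -> 8 -> 5 -> 2 -> 3 -> 6 -> 9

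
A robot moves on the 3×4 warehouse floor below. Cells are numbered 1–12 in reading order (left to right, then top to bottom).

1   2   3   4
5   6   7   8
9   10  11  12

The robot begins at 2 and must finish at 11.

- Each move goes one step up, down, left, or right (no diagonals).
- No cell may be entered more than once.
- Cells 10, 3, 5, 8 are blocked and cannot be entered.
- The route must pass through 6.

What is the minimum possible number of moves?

Any route passes through 6 somewhere between 2 and 11. Summing Manhattan distances along the two legs (2 → 6 → 11) gives a lower bound of 1 + 2 = 3 moves.
A route of 3 moves achieves this: 2 → 6 → 7 → 11.
Since 3 matches the lower bound, it is optimal.

3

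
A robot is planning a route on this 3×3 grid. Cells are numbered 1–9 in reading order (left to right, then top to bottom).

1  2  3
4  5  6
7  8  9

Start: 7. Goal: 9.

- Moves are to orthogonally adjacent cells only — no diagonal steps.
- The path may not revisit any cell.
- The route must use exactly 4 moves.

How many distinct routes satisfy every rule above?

3

Need simple routes of exactly 4 moves from 7 to 9 (Manhattan distance 2, so 1 moves are spent on a detour and 1 undoing it).
Enumerating: 7 4 5 8 9 | 7 4 5 6 9 | 7 8 5 6 9.
That gives 3 routes.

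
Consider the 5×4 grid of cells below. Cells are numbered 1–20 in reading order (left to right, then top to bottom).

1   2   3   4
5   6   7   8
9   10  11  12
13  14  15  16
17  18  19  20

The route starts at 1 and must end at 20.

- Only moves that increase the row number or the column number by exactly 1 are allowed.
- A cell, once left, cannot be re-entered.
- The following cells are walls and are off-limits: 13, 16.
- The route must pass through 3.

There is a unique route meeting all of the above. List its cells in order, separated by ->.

1 -> 2 -> 3 -> 7 -> 11 -> 15 -> 19 -> 20

Moves only go right or down, so the column and row indices never decrease.
Route from 1: 2× right (reaching 3), 4× down (reaching 19), right to 20 — 7 moves in all.
Check: all required cells visited.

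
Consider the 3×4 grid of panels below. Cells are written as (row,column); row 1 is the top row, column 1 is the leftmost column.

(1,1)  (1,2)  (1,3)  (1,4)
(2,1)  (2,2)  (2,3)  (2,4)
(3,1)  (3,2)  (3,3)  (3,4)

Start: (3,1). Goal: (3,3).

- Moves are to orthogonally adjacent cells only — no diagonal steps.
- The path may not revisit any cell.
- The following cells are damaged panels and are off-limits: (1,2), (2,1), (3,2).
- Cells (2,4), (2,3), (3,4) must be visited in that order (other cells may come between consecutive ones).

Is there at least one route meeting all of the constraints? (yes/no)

The blocked cells wall (2,4) off from (3,1) completely — no sequence of moves reaches it at all, so no route can satisfy the rules.

no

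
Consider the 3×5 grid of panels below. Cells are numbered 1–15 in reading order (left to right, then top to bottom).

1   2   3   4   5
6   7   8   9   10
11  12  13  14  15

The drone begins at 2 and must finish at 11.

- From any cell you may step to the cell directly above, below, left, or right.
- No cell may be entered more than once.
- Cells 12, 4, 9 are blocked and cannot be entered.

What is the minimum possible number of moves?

3

The Manhattan distance from 2 to 11 is |1−3| + |2−1| = 3, so at least 3 moves are needed.
A route of 3 moves achieves this: 2 → 7 → 6 → 11.
Since 3 matches the lower bound, it is optimal.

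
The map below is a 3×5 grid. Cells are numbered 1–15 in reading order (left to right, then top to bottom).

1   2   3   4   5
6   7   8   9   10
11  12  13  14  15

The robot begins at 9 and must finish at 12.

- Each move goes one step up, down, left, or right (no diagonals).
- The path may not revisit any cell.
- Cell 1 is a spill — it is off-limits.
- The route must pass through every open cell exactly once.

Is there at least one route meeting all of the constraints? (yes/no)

One route that works: 9 → 4 → 5 → 10 → 15 → 14 → 13 → 8 → 3 → 2 → 7 → 6 → 11 → 12.

yes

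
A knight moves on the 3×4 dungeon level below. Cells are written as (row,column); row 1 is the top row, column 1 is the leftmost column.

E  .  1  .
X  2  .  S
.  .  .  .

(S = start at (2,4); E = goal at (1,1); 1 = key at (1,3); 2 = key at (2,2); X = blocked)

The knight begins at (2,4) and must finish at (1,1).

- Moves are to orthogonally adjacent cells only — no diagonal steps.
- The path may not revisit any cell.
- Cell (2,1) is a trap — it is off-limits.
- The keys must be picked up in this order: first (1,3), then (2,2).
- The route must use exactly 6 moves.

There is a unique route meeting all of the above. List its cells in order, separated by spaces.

The waypoints must appear in the order (1,3), (2,2), with no cell reused.
Route from (2,4): up 1 to (1,4), left 1 to (1,3), down 1 to (2,3), left 1 to (2,2), up 1 to (1,2), left 1 to (1,1) — 6 moves in all.
Check: order respected (1 at step 2, 2 at step 4); 6 moves as required.

(2,4) (1,4) (1,3) (2,3) (2,2) (1,2) (1,1)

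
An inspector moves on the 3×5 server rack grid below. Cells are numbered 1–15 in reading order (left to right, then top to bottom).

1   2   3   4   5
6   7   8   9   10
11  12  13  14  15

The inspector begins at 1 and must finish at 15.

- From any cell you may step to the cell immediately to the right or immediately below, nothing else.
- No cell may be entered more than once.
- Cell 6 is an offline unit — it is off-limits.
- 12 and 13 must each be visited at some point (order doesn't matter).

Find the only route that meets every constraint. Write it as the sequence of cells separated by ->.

Moves only go right or down, so the column and row indices never decrease.
Route from 1: right 1 to 2, down 2 to 12, right 3 to 15 — 6 moves in all.
Check: all required cells visited.

1 -> 2 -> 7 -> 12 -> 13 -> 14 -> 15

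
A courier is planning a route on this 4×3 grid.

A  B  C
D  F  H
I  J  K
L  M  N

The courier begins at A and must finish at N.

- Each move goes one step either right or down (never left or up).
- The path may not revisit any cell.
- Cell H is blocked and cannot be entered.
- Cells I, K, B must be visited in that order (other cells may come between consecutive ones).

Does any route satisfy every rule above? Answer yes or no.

B lies above K, so going from K to B would need an upward move — but moves only go right/down, so K cannot be visited before B.

no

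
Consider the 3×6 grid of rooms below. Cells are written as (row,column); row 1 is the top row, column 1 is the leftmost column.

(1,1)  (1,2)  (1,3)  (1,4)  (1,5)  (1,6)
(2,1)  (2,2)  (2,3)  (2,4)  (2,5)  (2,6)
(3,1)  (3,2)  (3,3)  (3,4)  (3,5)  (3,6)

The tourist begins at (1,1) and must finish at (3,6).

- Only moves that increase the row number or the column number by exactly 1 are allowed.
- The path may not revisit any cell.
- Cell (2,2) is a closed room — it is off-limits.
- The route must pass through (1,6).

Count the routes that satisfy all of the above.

1

A right/down-only route from (1,1) to (3,6) makes exactly 2 down-moves and 5 right-moves in some order.
With no other constraints that would be C(7,2) = 21 routes.
Split at (1,6) and multiply the segment counts (each segment already excludes blocked cells): (1,1)→(1,6): 1; (1,6)→(3,6): 1; product = 1.
That gives 1 route.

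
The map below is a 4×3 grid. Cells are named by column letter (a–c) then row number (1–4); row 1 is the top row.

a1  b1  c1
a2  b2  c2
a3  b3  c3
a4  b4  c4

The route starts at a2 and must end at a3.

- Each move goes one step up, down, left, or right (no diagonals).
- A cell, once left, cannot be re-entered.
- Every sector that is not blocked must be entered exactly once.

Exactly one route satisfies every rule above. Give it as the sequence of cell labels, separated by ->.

Need to visit all 12 open cells exactly once, starting at a2 and ending at a3.
Route from a2: up 1 to a1, right 2 to c1, down 1 to c2, left 1 to b2, down 1 to b3, right 1 to c3, down 1 to c4, left 2 to a4, up 1 to a3 — 11 moves in all.
Check: all 12 open cells covered.

a2 -> a1 -> b1 -> c1 -> c2 -> b2 -> b3 -> c3 -> c4 -> b4 -> a4 -> a3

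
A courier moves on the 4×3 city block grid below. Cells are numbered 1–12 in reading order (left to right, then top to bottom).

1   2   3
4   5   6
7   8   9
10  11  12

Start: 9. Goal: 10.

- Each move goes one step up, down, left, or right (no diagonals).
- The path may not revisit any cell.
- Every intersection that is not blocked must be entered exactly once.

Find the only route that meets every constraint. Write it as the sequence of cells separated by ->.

Need to visit all 12 open cells exactly once, starting at 9 and ending at 10.
Route from 9: down 1 to 12, left 1 to 11, up 2 to 5, right 1 to 6, up 1 to 3, left 2 to 1, down 3 to 10 — 11 moves in all.
Check: all 12 open cells covered.

9 -> 12 -> 11 -> 8 -> 5 -> 6 -> 3 -> 2 -> 1 -> 4 -> 7 -> 10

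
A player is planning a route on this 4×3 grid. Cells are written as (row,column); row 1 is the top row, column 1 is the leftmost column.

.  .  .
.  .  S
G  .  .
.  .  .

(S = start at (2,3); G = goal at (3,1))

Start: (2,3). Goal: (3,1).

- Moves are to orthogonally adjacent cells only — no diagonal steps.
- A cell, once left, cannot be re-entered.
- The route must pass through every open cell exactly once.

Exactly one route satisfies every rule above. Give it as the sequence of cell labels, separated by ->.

Need to visit all 12 open cells exactly once, starting at (2,3) and ending at (3,1).
Route from (2,3): up 1 to (1,3), left 2 to (1,1), down 1 to (2,1), right 1 to (2,2), down 1 to (3,2), right 1 to (3,3), down 1 to (4,3), left 2 to (4,1), up 1 to (3,1) — 11 moves in all.
Check: all 12 open cells covered.

(2,3) -> (1,3) -> (1,2) -> (1,1) -> (2,1) -> (2,2) -> (3,2) -> (3,3) -> (4,3) -> (4,2) -> (4,1) -> (3,1)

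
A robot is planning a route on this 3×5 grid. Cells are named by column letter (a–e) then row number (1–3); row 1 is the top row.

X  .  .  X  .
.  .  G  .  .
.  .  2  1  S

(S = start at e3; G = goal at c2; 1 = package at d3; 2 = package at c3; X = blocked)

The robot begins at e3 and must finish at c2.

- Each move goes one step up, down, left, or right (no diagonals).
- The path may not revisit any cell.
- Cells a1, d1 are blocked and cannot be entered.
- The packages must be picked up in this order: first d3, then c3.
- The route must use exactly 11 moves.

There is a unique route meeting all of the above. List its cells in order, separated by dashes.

The waypoints must appear in the order d3, c3, with no cell reused.
Route from e3: up to e2, left to d2, down to d3, 3× left (reaching a3), up to a2, right to b2, up to b1, right to c1, down to c2 — 11 moves in all.
Check: order respected (1 at step 3, 2 at step 4); 11 moves as required.

e3 - e2 - d2 - d3 - c3 - b3 - a3 - a2 - b2 - b1 - c1 - c2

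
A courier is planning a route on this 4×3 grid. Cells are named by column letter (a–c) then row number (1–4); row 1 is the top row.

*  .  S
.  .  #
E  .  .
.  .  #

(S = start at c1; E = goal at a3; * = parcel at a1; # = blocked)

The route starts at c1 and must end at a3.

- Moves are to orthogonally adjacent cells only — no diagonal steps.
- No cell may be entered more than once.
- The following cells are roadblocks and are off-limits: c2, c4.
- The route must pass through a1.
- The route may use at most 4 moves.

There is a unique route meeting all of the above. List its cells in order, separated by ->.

c1 -> b1 -> a1 -> a2 -> a3

The 4-move cap with required stops at a1 leaves no slack for detours.
Route from c1: left 2 to a1, down 2 to a3 — 4 moves in all.
Check: all required cells visited; 4 ≤ 4 moves.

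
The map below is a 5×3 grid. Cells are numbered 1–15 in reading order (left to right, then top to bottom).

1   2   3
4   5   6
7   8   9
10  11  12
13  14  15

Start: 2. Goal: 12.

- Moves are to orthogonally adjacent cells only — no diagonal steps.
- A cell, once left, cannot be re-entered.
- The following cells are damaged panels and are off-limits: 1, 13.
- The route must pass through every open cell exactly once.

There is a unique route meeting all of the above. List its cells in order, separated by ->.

2 -> 3 -> 6 -> 9 -> 8 -> 5 -> 4 -> 7 -> 10 -> 11 -> 14 -> 15 -> 12

Need to visit all 13 open cells exactly once, starting at 2 and ending at 12.
Cell 4 has only two open neighbours (7 and 5), so the path must pass straight through it: one of those is the cell it's entered from and the other is where it exits.
Route from 2: right to 3, 2× down (reaching 9), left to 8, up to 5, left to 4, 2× down (reaching 10), right to 11, down to 14, right to 15, up to 12 — 12 moves in all.
Check: all 13 open cells covered.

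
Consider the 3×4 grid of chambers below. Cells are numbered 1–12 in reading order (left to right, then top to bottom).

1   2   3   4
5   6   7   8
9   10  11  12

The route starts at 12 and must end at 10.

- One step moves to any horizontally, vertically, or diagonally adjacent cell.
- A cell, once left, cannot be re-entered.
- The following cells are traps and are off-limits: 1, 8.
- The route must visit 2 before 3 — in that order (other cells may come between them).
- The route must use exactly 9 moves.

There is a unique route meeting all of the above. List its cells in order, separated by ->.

The waypoints must appear in the order 2, 3, with no cell reused.
Route from 12: left to 11, up-left to 6, down-left to 9, up to 5, up-right to 2, 2× right (reaching 4), 2× down-left (reaching 10) — 9 moves in all.
Check: order respected (2 at step 5, 3 at step 6); 9 moves as required.

12 -> 11 -> 6 -> 9 -> 5 -> 2 -> 3 -> 4 -> 7 -> 10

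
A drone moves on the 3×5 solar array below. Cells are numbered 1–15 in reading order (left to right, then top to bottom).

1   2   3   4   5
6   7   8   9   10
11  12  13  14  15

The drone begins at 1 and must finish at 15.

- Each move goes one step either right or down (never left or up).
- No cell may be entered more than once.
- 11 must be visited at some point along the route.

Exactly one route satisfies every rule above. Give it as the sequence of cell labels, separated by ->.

1 -> 6 -> 11 -> 12 -> 13 -> 14 -> 15

Moves only go right or down, so the column and row indices never decrease.
Route from 1: down 2 to 11, right 4 to 15 — 6 moves in all.
Check: all required cells visited.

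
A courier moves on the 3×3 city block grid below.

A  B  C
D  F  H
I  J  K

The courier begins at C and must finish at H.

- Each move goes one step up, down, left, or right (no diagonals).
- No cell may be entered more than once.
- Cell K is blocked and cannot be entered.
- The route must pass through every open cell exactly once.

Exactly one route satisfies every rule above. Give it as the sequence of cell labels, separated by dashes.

Need to visit all 8 open cells exactly once, starting at C and ending at H.
Cell J has only two open neighbours (F and I), so the path must pass straight through it: one of those is the cell it's entered from and the other is where it exits.
Route from C: left 2 to A, down 2 to I, right 1 to J, up 1 to F, right 1 to H — 7 moves in all.
Check: all 8 open cells covered.

C - B - A - D - I - J - F - H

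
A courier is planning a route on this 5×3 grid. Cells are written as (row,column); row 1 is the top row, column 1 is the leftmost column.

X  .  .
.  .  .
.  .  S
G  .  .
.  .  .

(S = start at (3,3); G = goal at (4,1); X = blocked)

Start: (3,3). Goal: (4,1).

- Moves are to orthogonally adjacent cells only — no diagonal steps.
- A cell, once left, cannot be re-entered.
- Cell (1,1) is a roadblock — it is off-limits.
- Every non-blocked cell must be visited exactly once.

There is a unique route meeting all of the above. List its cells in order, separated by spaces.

Need to visit all 14 open cells exactly once, starting at (3,3) and ending at (4,1).
Route from (3,3): up 2 to (1,3), left 1 to (1,2), down 1 to (2,2), left 1 to (2,1), down 1 to (3,1), right 1 to (3,2), down 1 to (4,2), right 1 to (4,3), down 1 to (5,3), left 2 to (5,1), up 1 to (4,1) — 13 moves in all.
Check: all 14 open cells covered.

(3,3) (2,3) (1,3) (1,2) (2,2) (2,1) (3,1) (3,2) (4,2) (4,3) (5,3) (5,2) (5,1) (4,1)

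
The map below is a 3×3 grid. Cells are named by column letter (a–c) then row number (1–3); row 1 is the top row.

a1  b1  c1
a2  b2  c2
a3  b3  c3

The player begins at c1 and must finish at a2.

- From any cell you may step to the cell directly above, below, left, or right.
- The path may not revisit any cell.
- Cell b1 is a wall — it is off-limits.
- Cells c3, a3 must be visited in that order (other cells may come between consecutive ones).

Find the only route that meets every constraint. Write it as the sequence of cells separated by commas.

The waypoints must appear in the order c3, a3, with no cell reused.
Route from c1: 2× down (reaching c3), 2× left (reaching a3), up to a2 — 5 moves in all.
Check: order respected (c3 at step 2, a3 at step 4).

c1, c2, c3, b3, a3, a2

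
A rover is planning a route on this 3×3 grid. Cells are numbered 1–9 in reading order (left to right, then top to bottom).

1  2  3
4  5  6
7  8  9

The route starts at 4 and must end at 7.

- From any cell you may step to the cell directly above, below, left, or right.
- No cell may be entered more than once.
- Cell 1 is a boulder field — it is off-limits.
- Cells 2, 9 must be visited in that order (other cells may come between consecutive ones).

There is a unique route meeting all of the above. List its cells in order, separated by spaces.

4 5 2 3 6 9 8 7

The waypoints must appear in the order 2, 9, with no cell reused.
Route from 4: right 1 to 5, up 1 to 2, right 1 to 3, down 2 to 9, left 2 to 7 — 7 moves in all.
Check: order respected (2 at step 2, 9 at step 5).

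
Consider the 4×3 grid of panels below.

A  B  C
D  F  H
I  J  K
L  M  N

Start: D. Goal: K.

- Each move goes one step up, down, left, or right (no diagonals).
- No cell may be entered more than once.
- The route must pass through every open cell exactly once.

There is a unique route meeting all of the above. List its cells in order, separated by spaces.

Need to visit all 12 open cells exactly once, starting at D and ending at K.
Route from D: up to A, 2× right (reaching C), down to H, left to F, down to J, left to I, down to L, 2× right (reaching N), up to K — 11 moves in all.
Check: all 12 open cells covered.

D A B C H F J I L M N K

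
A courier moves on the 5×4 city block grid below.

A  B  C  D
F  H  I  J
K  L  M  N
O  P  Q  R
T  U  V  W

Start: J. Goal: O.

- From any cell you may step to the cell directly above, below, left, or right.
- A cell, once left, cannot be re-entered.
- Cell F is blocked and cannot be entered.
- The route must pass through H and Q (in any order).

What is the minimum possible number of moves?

7

Any route passes through H and Q in some order between J and O. Summing Manhattan distances along each leg and taking the cheapest ordering (J → H → Q → O) gives a lower bound of 2 + 3 + 2 = 7 moves.
A route of 7 moves achieves this: J → I → H → L → M → Q → P → O.
Since 7 matches the lower bound, it is optimal.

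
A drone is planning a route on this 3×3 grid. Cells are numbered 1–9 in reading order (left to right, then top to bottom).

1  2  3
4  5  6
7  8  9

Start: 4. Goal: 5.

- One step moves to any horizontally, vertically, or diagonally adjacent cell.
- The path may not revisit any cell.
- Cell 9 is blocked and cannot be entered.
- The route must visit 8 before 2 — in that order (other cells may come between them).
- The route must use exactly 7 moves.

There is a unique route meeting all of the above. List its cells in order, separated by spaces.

The waypoints must appear in the order 8, 2, with no cell reused.
Route from 4: down 1 to 7, right 1 to 8, up-right 1 to 6, up 1 to 3, left 2 to 1, down-right 1 to 5 — 7 moves in all.
Check: order respected (8 at step 2, 2 at step 5); 7 moves as required.

4 7 8 6 3 2 1 5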